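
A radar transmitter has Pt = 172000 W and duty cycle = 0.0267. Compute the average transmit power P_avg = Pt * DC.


P_avg = 172000 * 0.0267 = 4592.4 W

4592.4 W


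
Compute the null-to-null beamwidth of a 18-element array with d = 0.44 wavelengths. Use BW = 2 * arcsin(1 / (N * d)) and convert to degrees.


1/(N*d) = 1/(18*0.44) = 0.126263
BW = 2*arcsin(0.126263) = 14.5 degrees

14.5 degrees


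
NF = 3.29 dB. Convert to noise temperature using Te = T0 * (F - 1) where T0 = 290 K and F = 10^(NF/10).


NF_lin = 10^(3.29/10) = 2.133045
Te = 290 * (2.133045 - 1) = 328.6 K

328.6 K


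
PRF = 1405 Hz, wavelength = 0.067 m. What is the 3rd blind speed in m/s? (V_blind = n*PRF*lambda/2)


V_blind = 3 * 1405 * 0.067 / 2 = 141.2 m/s

141.2 m/s


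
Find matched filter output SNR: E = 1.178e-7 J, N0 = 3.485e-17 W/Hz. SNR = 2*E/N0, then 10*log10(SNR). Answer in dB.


SNR_lin = 2 * 1.178e-7 / 3.485e-17 = 6.76e9
SNR_dB = 10*log10(6.76e9) = 98.3 dB

98.3 dB


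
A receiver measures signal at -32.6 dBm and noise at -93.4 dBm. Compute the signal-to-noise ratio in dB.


SNR = -32.6 - (-93.4) = 60.8 dB

60.8 dB


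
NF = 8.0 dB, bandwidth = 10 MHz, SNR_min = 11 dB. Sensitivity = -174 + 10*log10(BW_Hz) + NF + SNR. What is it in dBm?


10*log10(10000000.0) = 70.0
S = -174 + 70.0 + 8.0 + 11 = -85.0 dBm

-85.0 dBm


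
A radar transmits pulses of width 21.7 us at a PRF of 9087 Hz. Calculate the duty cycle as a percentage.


DC = 21.7e-6 * 9087 * 100 = 19.72%

19.72%


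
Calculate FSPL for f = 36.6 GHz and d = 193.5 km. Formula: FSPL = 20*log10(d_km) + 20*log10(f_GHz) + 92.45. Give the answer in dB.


20*log10(193.5) = 45.73
20*log10(36.6) = 31.27
FSPL = 169.5 dB

169.5 dB


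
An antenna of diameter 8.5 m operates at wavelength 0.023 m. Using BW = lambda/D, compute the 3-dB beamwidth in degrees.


BW_rad = 0.023 / 8.5 = 0.002706
BW_deg = 0.16 degrees

0.16 degrees


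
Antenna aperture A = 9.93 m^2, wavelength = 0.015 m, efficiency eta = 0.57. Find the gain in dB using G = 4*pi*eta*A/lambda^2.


G_linear = 4*pi*0.57*9.93/0.015^2 = 316119.62
G_dB = 10*log10(316119.62) = 55.0 dB

55.0 dB


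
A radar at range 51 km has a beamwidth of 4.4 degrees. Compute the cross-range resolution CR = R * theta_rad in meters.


BW_rad = 0.076794487
CR = 51000 * 0.076794487 = 3916.5 m

3916.5 m


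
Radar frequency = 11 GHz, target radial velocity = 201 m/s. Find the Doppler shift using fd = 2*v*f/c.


fd = 2 * 201 * 11000000000.0 / 3e8 = 14740.0 Hz

14740.0 Hz


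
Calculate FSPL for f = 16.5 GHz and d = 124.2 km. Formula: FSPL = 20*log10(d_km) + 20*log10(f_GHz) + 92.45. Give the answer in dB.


20*log10(124.2) = 41.88
20*log10(16.5) = 24.35
FSPL = 158.7 dB

158.7 dB


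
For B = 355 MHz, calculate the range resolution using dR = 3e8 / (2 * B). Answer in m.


dR = 3e8 / (2 * 355000000.0) = 0.42 m

0.42 m


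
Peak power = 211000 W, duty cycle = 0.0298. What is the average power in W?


P_avg = 211000 * 0.0298 = 6287.8 W

6287.8 W


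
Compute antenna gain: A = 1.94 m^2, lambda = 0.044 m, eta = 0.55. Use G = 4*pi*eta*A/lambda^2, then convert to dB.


G_linear = 4*pi*0.55*1.94/0.044^2 = 6925.78
G_dB = 10*log10(6925.78) = 38.4 dB

38.4 dB


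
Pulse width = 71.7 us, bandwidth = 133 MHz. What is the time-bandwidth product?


TBP = 71.7 * 133 = 9536.1

9536.1


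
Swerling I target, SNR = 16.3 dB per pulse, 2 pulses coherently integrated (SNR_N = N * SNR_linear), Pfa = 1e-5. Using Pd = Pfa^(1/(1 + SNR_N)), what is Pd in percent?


SNR_lin = 10^(16.3/10) = 42.65795
SNR_N = 2 * 42.65795 = 85.3159
1/(1 + SNR_N) = 1/86.3159 = 0.0115854
Pd = (1e-5)^0.0115854 = 0.87513
Pd = 87.5%

87.5%


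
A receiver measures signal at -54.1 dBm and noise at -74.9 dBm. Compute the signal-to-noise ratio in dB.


SNR = -54.1 - (-74.9) = 20.8 dB

20.8 dB


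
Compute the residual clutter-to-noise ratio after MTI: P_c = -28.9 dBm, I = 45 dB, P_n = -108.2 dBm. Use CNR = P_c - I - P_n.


CNR = -28.9 - 45 - (-108.2) = 34.3 dB

34.3 dB


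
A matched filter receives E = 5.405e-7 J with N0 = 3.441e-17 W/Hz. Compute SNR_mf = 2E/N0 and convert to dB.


SNR_lin = 2 * 5.405e-7 / 3.441e-17 = 3.142e10
SNR_dB = 10*log10(3.142e10) = 105.0 dB

105.0 dB


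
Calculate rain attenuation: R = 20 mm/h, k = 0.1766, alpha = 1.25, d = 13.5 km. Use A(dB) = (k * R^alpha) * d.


gamma = 0.1766 * 20^1.25 = 7.469271 dB/km
A = 7.469271 * 13.5 = 100.84 dB

100.84 dB


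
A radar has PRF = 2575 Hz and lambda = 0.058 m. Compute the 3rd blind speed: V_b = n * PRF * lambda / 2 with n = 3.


V_blind = 3 * 2575 * 0.058 / 2 = 224.0 m/s

224.0 m/s


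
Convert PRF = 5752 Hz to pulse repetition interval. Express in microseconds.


PRI = 1/5752 = 0.0001738526 s = 173.9 us

173.9 us


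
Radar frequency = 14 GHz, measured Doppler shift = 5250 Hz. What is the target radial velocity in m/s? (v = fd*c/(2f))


v = 5250 * 3e8 / (2 * 14000000000.0) = 56.3 m/s

56.3 m/s


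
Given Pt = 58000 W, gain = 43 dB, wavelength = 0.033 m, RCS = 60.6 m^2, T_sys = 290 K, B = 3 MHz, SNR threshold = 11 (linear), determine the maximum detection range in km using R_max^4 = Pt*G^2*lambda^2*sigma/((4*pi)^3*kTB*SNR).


G_lin = 10^(43/10) = 19952.62315
R^4 = 58000 * 19952.62315^2 * 0.033^2 * 60.6 / ((4*pi)^3 * 1.38e-23 * 290 * 3000000.0 * 11)
R^4 = 5.81444e21 m^4
R_max = (5.81444e21)^(1/4) = 276138.5 m = 276.1 km

276.1 km


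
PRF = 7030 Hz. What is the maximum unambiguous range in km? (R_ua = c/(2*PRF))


R_ua = 3e8 / (2 * 7030) = 21337.1 m = 21.3 km

21.3 km


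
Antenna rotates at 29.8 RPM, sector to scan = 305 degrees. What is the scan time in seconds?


t = 305 / (29.8 * 360) * 60 = 1.71 s

1.71 s


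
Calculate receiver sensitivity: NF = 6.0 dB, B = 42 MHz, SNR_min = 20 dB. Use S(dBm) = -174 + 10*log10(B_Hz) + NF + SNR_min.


10*log10(42000000.0) = 76.23
S = -174 + 76.23 + 6.0 + 20 = -71.8 dBm

-71.8 dBm


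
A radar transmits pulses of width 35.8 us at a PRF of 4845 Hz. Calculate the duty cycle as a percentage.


DC = 35.8e-6 * 4845 * 100 = 17.35%

17.35%


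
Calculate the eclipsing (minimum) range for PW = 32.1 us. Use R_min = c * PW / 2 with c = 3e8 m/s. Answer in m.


R_min = 3e8 * 32.1e-6 / 2 = 4815.0 m

4815.0 m


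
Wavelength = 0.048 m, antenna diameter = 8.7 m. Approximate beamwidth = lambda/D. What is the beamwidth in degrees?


BW_rad = 0.048 / 8.7 = 0.005517
BW_deg = 0.32 degrees

0.32 degrees


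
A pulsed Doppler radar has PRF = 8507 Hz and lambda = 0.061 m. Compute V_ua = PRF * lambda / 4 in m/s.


V_ua = 8507 * 0.061 / 4 = 129.7 m/s

129.7 m/s


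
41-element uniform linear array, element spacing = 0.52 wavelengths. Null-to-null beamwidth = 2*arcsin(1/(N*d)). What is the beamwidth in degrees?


1/(N*d) = 1/(41*0.52) = 0.046904
BW = 2*arcsin(0.046904) = 5.4 degrees

5.4 degrees


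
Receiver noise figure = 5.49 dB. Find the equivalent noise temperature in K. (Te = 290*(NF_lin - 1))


NF_lin = 10^(5.49/10) = 3.539973
Te = 290 * (3.539973 - 1) = 736.6 K

736.6 K


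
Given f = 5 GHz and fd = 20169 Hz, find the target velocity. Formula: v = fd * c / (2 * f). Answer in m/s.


v = 20169 * 3e8 / (2 * 5000000000.0) = 605.1 m/s

605.1 m/s


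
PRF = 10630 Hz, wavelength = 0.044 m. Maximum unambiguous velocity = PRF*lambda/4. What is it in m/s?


V_ua = 10630 * 0.044 / 4 = 116.9 m/s

116.9 m/s


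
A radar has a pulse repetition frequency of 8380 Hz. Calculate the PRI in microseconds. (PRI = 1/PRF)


PRI = 1/8380 = 0.0001193317 s = 119.3 us

119.3 us


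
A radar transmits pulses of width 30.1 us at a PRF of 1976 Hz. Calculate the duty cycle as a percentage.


DC = 30.1e-6 * 1976 * 100 = 5.95%

5.95%


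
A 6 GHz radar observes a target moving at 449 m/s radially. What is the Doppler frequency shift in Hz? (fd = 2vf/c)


fd = 2 * 449 * 6000000000.0 / 3e8 = 17960.0 Hz

17960.0 Hz


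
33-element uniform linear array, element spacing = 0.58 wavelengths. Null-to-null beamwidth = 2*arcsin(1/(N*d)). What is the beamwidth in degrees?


1/(N*d) = 1/(33*0.58) = 0.052247
BW = 2*arcsin(0.052247) = 6.0 degrees

6.0 degrees


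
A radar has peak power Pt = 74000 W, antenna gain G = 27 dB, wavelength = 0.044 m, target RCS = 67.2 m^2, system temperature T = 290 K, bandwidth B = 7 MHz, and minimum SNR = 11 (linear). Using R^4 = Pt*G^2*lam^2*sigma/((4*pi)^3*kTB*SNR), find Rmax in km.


G_lin = 10^(27/10) = 501.187234
R^4 = 74000 * 501.187234^2 * 0.044^2 * 67.2 / ((4*pi)^3 * 1.38e-23 * 290 * 7000000.0 * 11)
R^4 = 3.95466e18 m^4
R_max = (3.95466e18)^(1/4) = 44594.1 m = 44.6 km

44.6 km


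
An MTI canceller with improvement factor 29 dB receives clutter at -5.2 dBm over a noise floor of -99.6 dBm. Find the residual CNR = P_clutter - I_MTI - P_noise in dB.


CNR = -5.2 - 29 - (-99.6) = 65.4 dB

65.4 dB


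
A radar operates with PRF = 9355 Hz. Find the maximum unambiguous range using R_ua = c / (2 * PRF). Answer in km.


R_ua = 3e8 / (2 * 9355) = 16034.2 m = 16.0 km

16.0 km


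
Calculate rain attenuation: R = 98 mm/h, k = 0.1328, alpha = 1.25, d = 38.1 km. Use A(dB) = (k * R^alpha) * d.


gamma = 0.1328 * 98^1.25 = 40.947809 dB/km
A = 40.947809 * 38.1 = 1560.11 dB

1560.11 dB


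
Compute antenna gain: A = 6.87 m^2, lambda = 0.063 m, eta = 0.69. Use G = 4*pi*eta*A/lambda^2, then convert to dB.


G_linear = 4*pi*0.69*6.87/0.063^2 = 15008.41
G_dB = 10*log10(15008.41) = 41.8 dB

41.8 dB


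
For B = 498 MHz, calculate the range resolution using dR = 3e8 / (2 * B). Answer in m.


dR = 3e8 / (2 * 498000000.0) = 0.3 m

0.3 m


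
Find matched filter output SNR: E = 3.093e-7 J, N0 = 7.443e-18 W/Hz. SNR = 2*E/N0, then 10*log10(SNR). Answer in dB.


SNR_lin = 2 * 3.093e-7 / 7.443e-18 = 8.311e10
SNR_dB = 10*log10(8.311e10) = 109.2 dB

109.2 dB


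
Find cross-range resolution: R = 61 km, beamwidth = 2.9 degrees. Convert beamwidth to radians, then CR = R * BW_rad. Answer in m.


BW_rad = 0.050614548
CR = 61000 * 0.050614548 = 3087.5 m

3087.5 m


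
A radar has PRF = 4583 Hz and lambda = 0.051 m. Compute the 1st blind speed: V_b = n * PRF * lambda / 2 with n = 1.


V_blind = 1 * 4583 * 0.051 / 2 = 116.9 m/s

116.9 m/s


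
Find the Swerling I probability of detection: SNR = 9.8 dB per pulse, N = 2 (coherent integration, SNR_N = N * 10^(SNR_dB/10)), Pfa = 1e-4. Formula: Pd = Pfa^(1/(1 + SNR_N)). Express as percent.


SNR_lin = 10^(9.8/10) = 9.54993
SNR_N = 2 * 9.54993 = 19.09986
1/(1 + SNR_N) = 1/20.09986 = 0.0497516
Pd = (1e-4)^0.0497516 = 0.6324
Pd = 63.2%

63.2%


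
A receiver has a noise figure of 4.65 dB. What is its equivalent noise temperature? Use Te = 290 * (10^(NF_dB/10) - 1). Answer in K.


NF_lin = 10^(4.65/10) = 2.917427
Te = 290 * (2.917427 - 1) = 556.1 K

556.1 K


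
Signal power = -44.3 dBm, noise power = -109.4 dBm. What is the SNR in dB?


SNR = -44.3 - (-109.4) = 65.1 dB

65.1 dB


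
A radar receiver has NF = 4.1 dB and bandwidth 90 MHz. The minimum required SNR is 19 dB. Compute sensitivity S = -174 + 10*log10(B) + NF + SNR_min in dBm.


10*log10(90000000.0) = 79.54
S = -174 + 79.54 + 4.1 + 19 = -71.4 dBm

-71.4 dBm


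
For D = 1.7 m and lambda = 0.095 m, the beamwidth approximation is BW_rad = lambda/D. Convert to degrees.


BW_rad = 0.095 / 1.7 = 0.055882
BW_deg = 3.2 degrees

3.2 degrees


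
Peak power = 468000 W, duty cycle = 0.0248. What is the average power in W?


P_avg = 468000 * 0.0248 = 11606.4 W

11606.4 W


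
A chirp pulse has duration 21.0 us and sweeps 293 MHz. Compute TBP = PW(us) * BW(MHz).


TBP = 21.0 * 293 = 6153.0

6153.0


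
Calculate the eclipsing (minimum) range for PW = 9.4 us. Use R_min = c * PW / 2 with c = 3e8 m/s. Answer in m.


R_min = 3e8 * 9.4e-6 / 2 = 1410.0 m

1410.0 m


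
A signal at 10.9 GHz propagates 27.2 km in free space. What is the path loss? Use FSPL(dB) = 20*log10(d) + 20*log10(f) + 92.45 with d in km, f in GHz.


20*log10(27.2) = 28.69
20*log10(10.9) = 20.75
FSPL = 141.9 dB

141.9 dB


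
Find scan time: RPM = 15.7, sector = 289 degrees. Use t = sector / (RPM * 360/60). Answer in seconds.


t = 289 / (15.7 * 360) * 60 = 3.07 s

3.07 s


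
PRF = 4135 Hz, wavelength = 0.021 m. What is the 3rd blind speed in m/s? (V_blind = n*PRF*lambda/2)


V_blind = 3 * 4135 * 0.021 / 2 = 130.3 m/s

130.3 m/s


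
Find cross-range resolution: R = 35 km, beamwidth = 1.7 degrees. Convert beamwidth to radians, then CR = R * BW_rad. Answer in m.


BW_rad = 0.029670597
CR = 35000 * 0.029670597 = 1038.5 m

1038.5 m


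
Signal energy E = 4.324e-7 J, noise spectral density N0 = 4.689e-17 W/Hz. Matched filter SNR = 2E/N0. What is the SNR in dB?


SNR_lin = 2 * 4.324e-7 / 4.689e-17 = 1.844e10
SNR_dB = 10*log10(1.844e10) = 102.7 dB

102.7 dB


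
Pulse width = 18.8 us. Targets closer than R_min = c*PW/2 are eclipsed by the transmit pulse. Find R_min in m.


R_min = 3e8 * 18.8e-6 / 2 = 2820.0 m

2820.0 m


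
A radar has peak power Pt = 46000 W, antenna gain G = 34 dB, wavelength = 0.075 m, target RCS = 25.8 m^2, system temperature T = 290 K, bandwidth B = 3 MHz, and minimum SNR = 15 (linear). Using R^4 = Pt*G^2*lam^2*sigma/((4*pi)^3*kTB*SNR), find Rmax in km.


G_lin = 10^(34/10) = 2511.886432
R^4 = 46000 * 2511.886432^2 * 0.075^2 * 25.8 / ((4*pi)^3 * 1.38e-23 * 290 * 3000000.0 * 15)
R^4 = 1.17864e20 m^4
R_max = (1.17864e20)^(1/4) = 104194.6 m = 104.2 km

104.2 km


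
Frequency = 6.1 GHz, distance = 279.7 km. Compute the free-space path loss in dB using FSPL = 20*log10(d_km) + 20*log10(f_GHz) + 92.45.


20*log10(279.7) = 48.93
20*log10(6.1) = 15.71
FSPL = 157.1 dB

157.1 dB


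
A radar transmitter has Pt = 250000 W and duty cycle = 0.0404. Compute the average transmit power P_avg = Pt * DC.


P_avg = 250000 * 0.0404 = 10100.0 W

10100.0 W


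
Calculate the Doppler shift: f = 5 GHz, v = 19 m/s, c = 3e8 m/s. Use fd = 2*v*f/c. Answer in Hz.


fd = 2 * 19 * 5000000000.0 / 3e8 = 633.3 Hz

633.3 Hz


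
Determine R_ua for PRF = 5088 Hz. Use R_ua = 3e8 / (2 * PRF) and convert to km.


R_ua = 3e8 / (2 * 5088) = 29481.1 m = 29.5 km

29.5 km


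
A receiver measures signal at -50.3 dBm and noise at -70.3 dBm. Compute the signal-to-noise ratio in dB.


SNR = -50.3 - (-70.3) = 20.0 dB

20.0 dB


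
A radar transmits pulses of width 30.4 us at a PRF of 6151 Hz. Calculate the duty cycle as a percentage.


DC = 30.4e-6 * 6151 * 100 = 18.7%

18.7%


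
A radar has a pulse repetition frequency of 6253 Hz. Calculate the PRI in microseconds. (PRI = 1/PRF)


PRI = 1/6253 = 0.0001599232 s = 159.9 us

159.9 us


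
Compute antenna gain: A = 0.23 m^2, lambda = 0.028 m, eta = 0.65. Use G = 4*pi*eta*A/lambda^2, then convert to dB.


G_linear = 4*pi*0.65*0.23/0.028^2 = 2396.27
G_dB = 10*log10(2396.27) = 33.8 dB

33.8 dB


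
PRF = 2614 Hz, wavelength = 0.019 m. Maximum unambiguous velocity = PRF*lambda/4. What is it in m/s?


V_ua = 2614 * 0.019 / 4 = 12.4 m/s

12.4 m/s


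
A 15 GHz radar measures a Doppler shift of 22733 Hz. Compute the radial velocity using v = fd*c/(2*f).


v = 22733 * 3e8 / (2 * 15000000000.0) = 227.3 m/s

227.3 m/s


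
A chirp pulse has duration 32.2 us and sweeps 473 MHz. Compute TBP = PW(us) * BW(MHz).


TBP = 32.2 * 473 = 15230.6

15230.6


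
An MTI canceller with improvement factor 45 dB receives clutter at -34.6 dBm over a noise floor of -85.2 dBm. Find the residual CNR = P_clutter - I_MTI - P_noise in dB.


CNR = -34.6 - 45 - (-85.2) = 5.6 dB

5.6 dB


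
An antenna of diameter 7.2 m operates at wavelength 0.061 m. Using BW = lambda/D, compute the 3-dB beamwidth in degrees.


BW_rad = 0.061 / 7.2 = 0.008472
BW_deg = 0.49 degrees

0.49 degrees


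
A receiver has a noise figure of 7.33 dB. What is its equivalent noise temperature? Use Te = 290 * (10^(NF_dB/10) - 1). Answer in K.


NF_lin = 10^(7.33/10) = 5.407543
Te = 290 * (5.407543 - 1) = 1278.2 K

1278.2 K


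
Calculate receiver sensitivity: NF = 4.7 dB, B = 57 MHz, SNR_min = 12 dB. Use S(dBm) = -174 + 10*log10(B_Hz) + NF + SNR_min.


10*log10(57000000.0) = 77.56
S = -174 + 77.56 + 4.7 + 12 = -79.7 dBm

-79.7 dBm


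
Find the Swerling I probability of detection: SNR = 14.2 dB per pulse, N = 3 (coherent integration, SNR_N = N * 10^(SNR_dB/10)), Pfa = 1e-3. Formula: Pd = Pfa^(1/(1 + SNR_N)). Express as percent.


SNR_lin = 10^(14.2/10) = 26.30268
SNR_N = 3 * 26.30268 = 78.90804
1/(1 + SNR_N) = 1/79.90804 = 0.0125144
Pd = (1e-3)^0.0125144 = 0.91718
Pd = 91.7%

91.7%


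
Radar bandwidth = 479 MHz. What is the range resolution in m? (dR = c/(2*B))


dR = 3e8 / (2 * 479000000.0) = 0.31 m

0.31 m


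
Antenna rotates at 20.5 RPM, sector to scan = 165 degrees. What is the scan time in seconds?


t = 165 / (20.5 * 360) * 60 = 1.34 s

1.34 s


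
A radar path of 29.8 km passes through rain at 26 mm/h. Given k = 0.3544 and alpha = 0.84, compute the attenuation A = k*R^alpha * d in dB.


gamma = 0.3544 * 26^0.84 = 5.471058 dB/km
A = 5.471058 * 29.8 = 163.04 dB

163.04 dB


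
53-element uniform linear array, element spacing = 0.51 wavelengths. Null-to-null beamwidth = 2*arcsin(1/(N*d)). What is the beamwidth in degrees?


1/(N*d) = 1/(53*0.51) = 0.036996
BW = 2*arcsin(0.036996) = 4.2 degrees

4.2 degrees


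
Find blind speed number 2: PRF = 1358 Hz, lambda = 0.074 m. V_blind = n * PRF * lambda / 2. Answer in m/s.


V_blind = 2 * 1358 * 0.074 / 2 = 100.5 m/s

100.5 m/s


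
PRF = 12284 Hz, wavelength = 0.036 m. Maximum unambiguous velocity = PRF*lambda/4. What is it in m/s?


V_ua = 12284 * 0.036 / 4 = 110.6 m/s

110.6 m/s


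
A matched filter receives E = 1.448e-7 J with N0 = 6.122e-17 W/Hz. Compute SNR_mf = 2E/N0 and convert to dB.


SNR_lin = 2 * 1.448e-7 / 6.122e-17 = 4.73e9
SNR_dB = 10*log10(4.73e9) = 96.7 dB

96.7 dB


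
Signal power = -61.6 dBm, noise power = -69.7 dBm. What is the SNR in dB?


SNR = -61.6 - (-69.7) = 8.1 dB

8.1 dB


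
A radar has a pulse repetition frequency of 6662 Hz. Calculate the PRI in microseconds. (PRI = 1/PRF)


PRI = 1/6662 = 0.0001501051 s = 150.1 us

150.1 us


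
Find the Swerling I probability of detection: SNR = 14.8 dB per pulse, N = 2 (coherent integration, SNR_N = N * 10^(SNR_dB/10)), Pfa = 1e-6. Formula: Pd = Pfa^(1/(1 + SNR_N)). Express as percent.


SNR_lin = 10^(14.8/10) = 30.19952
SNR_N = 2 * 30.19952 = 60.39904
1/(1 + SNR_N) = 1/61.39904 = 0.0162869
Pd = (1e-6)^0.0162869 = 0.79851
Pd = 79.9%

79.9%


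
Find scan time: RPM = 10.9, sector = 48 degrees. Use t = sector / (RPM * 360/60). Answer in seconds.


t = 48 / (10.9 * 360) * 60 = 0.73 s

0.73 s


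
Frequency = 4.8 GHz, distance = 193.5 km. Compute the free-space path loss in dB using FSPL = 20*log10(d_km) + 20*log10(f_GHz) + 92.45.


20*log10(193.5) = 45.73
20*log10(4.8) = 13.62
FSPL = 151.8 dB

151.8 dB


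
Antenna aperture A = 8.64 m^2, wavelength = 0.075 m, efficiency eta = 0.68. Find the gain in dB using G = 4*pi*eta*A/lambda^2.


G_linear = 4*pi*0.68*8.64/0.075^2 = 13125.32
G_dB = 10*log10(13125.32) = 41.2 dB

41.2 dB


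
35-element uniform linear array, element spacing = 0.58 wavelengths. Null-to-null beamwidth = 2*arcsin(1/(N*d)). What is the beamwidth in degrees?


1/(N*d) = 1/(35*0.58) = 0.049261
BW = 2*arcsin(0.049261) = 5.6 degrees

5.6 degrees


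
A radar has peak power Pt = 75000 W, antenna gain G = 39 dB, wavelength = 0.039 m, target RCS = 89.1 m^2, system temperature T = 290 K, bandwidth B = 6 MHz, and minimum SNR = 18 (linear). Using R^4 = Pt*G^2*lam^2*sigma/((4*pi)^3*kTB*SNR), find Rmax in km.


G_lin = 10^(39/10) = 7943.282347
R^4 = 75000 * 7943.282347^2 * 0.039^2 * 89.1 / ((4*pi)^3 * 1.38e-23 * 290 * 6000000.0 * 18)
R^4 = 7.47718e20 m^4
R_max = (7.47718e20)^(1/4) = 165361.5 m = 165.4 km

165.4 km


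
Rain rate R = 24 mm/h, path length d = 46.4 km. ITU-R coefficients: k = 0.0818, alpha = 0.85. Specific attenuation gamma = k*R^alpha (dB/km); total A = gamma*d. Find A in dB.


gamma = 0.0818 * 24^0.85 = 1.218801 dB/km
A = 1.218801 * 46.4 = 56.55 dB

56.55 dB


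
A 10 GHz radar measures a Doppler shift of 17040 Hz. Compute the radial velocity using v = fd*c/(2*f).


v = 17040 * 3e8 / (2 * 10000000000.0) = 255.6 m/s

255.6 m/s


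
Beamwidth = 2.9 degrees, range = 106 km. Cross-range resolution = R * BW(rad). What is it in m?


BW_rad = 0.050614548
CR = 106000 * 0.050614548 = 5365.1 m

5365.1 m


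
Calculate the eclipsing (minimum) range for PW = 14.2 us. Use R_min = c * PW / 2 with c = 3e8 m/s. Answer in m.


R_min = 3e8 * 14.2e-6 / 2 = 2130.0 m

2130.0 m


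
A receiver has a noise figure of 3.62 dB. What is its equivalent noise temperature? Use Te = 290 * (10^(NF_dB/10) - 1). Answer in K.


NF_lin = 10^(3.62/10) = 2.301442
Te = 290 * (2.301442 - 1) = 377.4 K

377.4 K


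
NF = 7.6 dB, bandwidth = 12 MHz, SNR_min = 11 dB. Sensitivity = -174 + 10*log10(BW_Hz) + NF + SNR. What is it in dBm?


10*log10(12000000.0) = 70.79
S = -174 + 70.79 + 7.6 + 11 = -84.6 dBm

-84.6 dBm


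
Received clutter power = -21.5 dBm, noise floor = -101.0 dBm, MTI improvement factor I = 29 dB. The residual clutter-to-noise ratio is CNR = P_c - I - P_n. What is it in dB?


CNR = -21.5 - 29 - (-101.0) = 50.5 dB

50.5 dB


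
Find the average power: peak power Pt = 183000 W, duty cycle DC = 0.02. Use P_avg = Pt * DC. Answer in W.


P_avg = 183000 * 0.02 = 3660.0 W

3660.0 W


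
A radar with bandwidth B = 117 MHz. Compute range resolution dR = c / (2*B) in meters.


dR = 3e8 / (2 * 117000000.0) = 1.28 m

1.28 m


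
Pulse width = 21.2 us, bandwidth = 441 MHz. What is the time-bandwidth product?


TBP = 21.2 * 441 = 9349.2

9349.2


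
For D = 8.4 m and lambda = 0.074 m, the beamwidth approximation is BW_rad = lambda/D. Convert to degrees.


BW_rad = 0.074 / 8.4 = 0.00881
BW_deg = 0.5 degrees

0.5 degrees


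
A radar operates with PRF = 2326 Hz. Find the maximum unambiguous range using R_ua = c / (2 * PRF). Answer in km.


R_ua = 3e8 / (2 * 2326) = 64488.4 m = 64.5 km

64.5 km


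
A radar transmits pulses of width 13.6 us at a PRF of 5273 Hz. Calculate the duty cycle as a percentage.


DC = 13.6e-6 * 5273 * 100 = 7.17%

7.17%


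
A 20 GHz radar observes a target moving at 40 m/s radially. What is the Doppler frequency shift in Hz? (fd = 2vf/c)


fd = 2 * 40 * 20000000000.0 / 3e8 = 5333.3 Hz

5333.3 Hz


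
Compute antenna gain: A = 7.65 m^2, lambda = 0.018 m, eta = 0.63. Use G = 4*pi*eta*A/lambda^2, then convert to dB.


G_linear = 4*pi*0.63*7.65/0.018^2 = 186924.76
G_dB = 10*log10(186924.76) = 52.7 dB

52.7 dB


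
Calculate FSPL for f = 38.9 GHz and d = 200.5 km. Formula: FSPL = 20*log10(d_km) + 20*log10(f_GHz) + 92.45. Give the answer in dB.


20*log10(200.5) = 46.04
20*log10(38.9) = 31.8
FSPL = 170.3 dB

170.3 dB


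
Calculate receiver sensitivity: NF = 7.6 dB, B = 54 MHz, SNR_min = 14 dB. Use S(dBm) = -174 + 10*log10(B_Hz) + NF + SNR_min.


10*log10(54000000.0) = 77.32
S = -174 + 77.32 + 7.6 + 14 = -75.1 dBm

-75.1 dBm


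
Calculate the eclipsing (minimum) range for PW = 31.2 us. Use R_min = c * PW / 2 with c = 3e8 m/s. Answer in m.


R_min = 3e8 * 31.2e-6 / 2 = 4680.0 m

4680.0 m


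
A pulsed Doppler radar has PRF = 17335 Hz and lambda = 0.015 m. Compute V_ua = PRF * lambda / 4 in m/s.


V_ua = 17335 * 0.015 / 4 = 65.0 m/s

65.0 m/s


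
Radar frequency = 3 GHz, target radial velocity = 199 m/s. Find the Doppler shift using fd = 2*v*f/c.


fd = 2 * 199 * 3000000000.0 / 3e8 = 3980.0 Hz

3980.0 Hz


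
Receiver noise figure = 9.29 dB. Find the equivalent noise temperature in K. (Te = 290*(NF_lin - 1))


NF_lin = 10^(9.29/10) = 8.491805
Te = 290 * (8.491805 - 1) = 2172.6 K

2172.6 K


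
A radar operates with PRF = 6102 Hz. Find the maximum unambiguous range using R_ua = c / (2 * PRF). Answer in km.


R_ua = 3e8 / (2 * 6102) = 24582.1 m = 24.6 km

24.6 km


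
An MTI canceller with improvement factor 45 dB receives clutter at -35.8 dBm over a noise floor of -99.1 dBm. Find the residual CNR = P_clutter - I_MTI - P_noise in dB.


CNR = -35.8 - 45 - (-99.1) = 18.3 dB

18.3 dB


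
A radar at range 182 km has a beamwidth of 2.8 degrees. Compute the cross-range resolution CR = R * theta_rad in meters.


BW_rad = 0.048869219
CR = 182000 * 0.048869219 = 8894.2 m

8894.2 m


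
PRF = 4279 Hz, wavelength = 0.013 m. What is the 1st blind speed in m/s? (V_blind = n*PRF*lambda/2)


V_blind = 1 * 4279 * 0.013 / 2 = 27.8 m/s

27.8 m/s


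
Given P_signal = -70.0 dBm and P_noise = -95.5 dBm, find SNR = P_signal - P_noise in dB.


SNR = -70.0 - (-95.5) = 25.5 dB

25.5 dB


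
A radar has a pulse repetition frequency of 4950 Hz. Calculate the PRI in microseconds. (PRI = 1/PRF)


PRI = 1/4950 = 0.0002020202 s = 202.0 us

202.0 us


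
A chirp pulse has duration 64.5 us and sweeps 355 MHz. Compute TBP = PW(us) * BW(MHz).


TBP = 64.5 * 355 = 22897.5

22897.5


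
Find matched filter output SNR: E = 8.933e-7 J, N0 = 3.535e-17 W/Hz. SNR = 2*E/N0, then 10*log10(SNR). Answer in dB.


SNR_lin = 2 * 8.933e-7 / 3.535e-17 = 5.054e10
SNR_dB = 10*log10(5.054e10) = 107.0 dB

107.0 dB


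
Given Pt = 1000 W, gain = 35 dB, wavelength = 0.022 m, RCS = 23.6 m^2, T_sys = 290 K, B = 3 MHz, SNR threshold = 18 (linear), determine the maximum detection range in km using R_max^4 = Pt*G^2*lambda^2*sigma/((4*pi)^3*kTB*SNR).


G_lin = 10^(35/10) = 3162.27766
R^4 = 1000 * 3162.27766^2 * 0.022^2 * 23.6 / ((4*pi)^3 * 1.38e-23 * 290 * 3000000.0 * 18)
R^4 = 2.66353e17 m^4
R_max = (2.66353e17)^(1/4) = 22717.7 m = 22.7 km

22.7 km


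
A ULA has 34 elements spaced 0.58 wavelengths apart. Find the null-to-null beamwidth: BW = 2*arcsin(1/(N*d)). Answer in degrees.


1/(N*d) = 1/(34*0.58) = 0.05071
BW = 2*arcsin(0.05071) = 5.8 degrees

5.8 degrees


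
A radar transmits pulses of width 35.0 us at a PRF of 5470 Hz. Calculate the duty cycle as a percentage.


DC = 35.0e-6 * 5470 * 100 = 19.15%

19.15%


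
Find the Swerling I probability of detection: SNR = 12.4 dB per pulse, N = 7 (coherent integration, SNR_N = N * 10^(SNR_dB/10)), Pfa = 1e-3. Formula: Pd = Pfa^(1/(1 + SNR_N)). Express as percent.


SNR_lin = 10^(12.4/10) = 17.37801
SNR_N = 7 * 17.37801 = 121.64607
1/(1 + SNR_N) = 1/122.64607 = 0.0081535
Pd = (1e-3)^0.0081535 = 0.94523
Pd = 94.5%

94.5%


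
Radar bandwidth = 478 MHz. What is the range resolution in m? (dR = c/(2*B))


dR = 3e8 / (2 * 478000000.0) = 0.31 m

0.31 m


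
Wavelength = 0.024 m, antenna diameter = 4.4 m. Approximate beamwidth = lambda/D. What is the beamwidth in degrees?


BW_rad = 0.024 / 4.4 = 0.005455
BW_deg = 0.31 degrees

0.31 degrees


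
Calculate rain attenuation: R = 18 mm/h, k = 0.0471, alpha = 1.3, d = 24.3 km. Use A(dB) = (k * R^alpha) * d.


gamma = 0.0471 * 18^1.3 = 2.017786 dB/km
A = 2.017786 * 24.3 = 49.03 dB

49.03 dB


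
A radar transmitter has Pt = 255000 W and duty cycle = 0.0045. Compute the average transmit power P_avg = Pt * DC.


P_avg = 255000 * 0.0045 = 1147.5 W

1147.5 W


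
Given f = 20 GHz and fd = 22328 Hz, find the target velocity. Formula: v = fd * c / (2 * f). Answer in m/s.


v = 22328 * 3e8 / (2 * 20000000000.0) = 167.5 m/s

167.5 m/s


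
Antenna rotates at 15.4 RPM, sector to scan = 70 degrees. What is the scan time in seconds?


t = 70 / (15.4 * 360) * 60 = 0.76 s

0.76 s


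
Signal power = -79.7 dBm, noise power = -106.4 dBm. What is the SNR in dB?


SNR = -79.7 - (-106.4) = 26.7 dB

26.7 dB


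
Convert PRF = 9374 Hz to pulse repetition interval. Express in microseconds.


PRI = 1/9374 = 0.000106678 s = 106.7 us

106.7 us


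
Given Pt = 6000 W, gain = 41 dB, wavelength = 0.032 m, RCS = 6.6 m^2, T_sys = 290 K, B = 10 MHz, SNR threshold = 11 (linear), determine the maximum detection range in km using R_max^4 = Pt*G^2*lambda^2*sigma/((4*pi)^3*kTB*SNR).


G_lin = 10^(41/10) = 12589.254118
R^4 = 6000 * 12589.254118^2 * 0.032^2 * 6.6 / ((4*pi)^3 * 1.38e-23 * 290 * 10000000.0 * 11)
R^4 = 7.35692e18 m^4
R_max = (7.35692e18)^(1/4) = 52080.4 m = 52.1 km

52.1 km


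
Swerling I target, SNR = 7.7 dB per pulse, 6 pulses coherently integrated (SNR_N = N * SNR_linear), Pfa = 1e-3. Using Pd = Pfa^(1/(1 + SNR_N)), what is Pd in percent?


SNR_lin = 10^(7.7/10) = 5.88844
SNR_N = 6 * 5.88844 = 35.33064
1/(1 + SNR_N) = 1/36.33064 = 0.027525
Pd = (1e-3)^0.027525 = 0.82685
Pd = 82.7%

82.7%


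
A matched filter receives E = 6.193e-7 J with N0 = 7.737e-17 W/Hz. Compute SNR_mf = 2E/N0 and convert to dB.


SNR_lin = 2 * 6.193e-7 / 7.737e-17 = 1.601e10
SNR_dB = 10*log10(1.601e10) = 102.0 dB

102.0 dB


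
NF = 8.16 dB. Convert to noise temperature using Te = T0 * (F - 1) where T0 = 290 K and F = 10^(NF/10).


NF_lin = 10^(8.16/10) = 6.546362
Te = 290 * (6.546362 - 1) = 1608.4 K

1608.4 K


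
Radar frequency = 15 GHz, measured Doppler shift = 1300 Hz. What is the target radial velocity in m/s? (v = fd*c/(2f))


v = 1300 * 3e8 / (2 * 15000000000.0) = 13.0 m/s

13.0 m/s


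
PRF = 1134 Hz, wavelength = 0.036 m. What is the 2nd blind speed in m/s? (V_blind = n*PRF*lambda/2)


V_blind = 2 * 1134 * 0.036 / 2 = 40.8 m/s

40.8 m/s


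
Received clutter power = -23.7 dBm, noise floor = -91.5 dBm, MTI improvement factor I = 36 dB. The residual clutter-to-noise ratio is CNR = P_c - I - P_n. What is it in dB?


CNR = -23.7 - 36 - (-91.5) = 31.8 dB

31.8 dB


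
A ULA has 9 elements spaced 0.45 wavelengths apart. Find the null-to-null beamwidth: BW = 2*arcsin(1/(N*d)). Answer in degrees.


1/(N*d) = 1/(9*0.45) = 0.246914
BW = 2*arcsin(0.246914) = 28.6 degrees

28.6 degrees


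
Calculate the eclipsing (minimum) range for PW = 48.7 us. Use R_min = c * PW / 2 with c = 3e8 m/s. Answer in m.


R_min = 3e8 * 48.7e-6 / 2 = 7305.0 m

7305.0 m


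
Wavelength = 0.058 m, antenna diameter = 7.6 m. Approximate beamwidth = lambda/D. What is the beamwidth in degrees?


BW_rad = 0.058 / 7.6 = 0.007632
BW_deg = 0.44 degrees

0.44 degrees


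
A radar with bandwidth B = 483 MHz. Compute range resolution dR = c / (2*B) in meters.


dR = 3e8 / (2 * 483000000.0) = 0.31 m

0.31 m


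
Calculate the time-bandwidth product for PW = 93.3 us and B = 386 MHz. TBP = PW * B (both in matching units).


TBP = 93.3 * 386 = 36013.8

36013.8


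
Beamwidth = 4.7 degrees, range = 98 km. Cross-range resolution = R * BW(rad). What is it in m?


BW_rad = 0.082030475
CR = 98000 * 0.082030475 = 8039.0 m

8039.0 m


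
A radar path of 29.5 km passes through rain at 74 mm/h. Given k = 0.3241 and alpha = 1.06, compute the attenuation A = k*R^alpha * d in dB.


gamma = 0.3241 * 74^1.06 = 31.050218 dB/km
A = 31.050218 * 29.5 = 915.98 dB

915.98 dB


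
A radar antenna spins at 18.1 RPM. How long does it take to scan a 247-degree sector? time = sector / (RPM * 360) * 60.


t = 247 / (18.1 * 360) * 60 = 2.27 s

2.27 s


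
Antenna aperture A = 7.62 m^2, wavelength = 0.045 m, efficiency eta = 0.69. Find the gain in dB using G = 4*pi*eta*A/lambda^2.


G_linear = 4*pi*0.69*7.62/0.045^2 = 32627.88
G_dB = 10*log10(32627.88) = 45.1 dB

45.1 dB


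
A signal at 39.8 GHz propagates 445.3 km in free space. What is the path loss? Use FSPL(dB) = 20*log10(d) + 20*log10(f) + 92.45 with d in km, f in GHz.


20*log10(445.3) = 52.97
20*log10(39.8) = 32.0
FSPL = 177.4 dB

177.4 dB


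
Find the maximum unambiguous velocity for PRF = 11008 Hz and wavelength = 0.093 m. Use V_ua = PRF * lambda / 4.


V_ua = 11008 * 0.093 / 4 = 255.9 m/s

255.9 m/s


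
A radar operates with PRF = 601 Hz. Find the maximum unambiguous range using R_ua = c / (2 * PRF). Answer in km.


R_ua = 3e8 / (2 * 601) = 249584.0 m = 249.6 km

249.6 km


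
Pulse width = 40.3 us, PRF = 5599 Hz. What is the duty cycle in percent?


DC = 40.3e-6 * 5599 * 100 = 22.56%

22.56%


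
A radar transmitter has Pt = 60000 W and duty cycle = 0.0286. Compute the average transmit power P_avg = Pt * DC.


P_avg = 60000 * 0.0286 = 1716.0 W

1716.0 W


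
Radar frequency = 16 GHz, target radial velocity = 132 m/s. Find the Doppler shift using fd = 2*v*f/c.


fd = 2 * 132 * 16000000000.0 / 3e8 = 14080.0 Hz

14080.0 Hz


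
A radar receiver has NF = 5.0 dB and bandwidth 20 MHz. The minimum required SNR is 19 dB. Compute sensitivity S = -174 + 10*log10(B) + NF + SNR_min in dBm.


10*log10(20000000.0) = 73.01
S = -174 + 73.01 + 5.0 + 19 = -77.0 dBm

-77.0 dBm


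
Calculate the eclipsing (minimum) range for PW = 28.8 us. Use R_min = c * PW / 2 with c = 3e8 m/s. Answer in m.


R_min = 3e8 * 28.8e-6 / 2 = 4320.0 m

4320.0 m


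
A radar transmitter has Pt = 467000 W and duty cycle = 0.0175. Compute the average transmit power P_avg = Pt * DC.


P_avg = 467000 * 0.0175 = 8172.5 W

8172.5 W


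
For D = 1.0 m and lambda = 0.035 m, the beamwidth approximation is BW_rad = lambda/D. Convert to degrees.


BW_rad = 0.035 / 1.0 = 0.035
BW_deg = 2.01 degrees

2.01 degrees


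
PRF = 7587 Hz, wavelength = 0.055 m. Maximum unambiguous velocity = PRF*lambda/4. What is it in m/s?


V_ua = 7587 * 0.055 / 4 = 104.3 m/s

104.3 m/s


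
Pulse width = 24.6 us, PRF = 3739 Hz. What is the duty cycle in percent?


DC = 24.6e-6 * 3739 * 100 = 9.2%

9.2%


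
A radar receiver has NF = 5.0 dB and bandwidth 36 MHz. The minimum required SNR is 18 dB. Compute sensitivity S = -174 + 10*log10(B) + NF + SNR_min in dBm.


10*log10(36000000.0) = 75.56
S = -174 + 75.56 + 5.0 + 18 = -75.4 dBm

-75.4 dBm


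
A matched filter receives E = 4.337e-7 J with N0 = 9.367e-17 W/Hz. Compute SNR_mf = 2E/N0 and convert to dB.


SNR_lin = 2 * 4.337e-7 / 9.367e-17 = 9.26e9
SNR_dB = 10*log10(9.26e9) = 99.7 dB

99.7 dB


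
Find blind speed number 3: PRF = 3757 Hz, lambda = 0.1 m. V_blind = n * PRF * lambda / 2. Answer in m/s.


V_blind = 3 * 3757 * 0.1 / 2 = 563.6 m/s

563.6 m/s


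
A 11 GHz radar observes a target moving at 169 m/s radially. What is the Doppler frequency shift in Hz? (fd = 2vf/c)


fd = 2 * 169 * 11000000000.0 / 3e8 = 12393.3 Hz

12393.3 Hz


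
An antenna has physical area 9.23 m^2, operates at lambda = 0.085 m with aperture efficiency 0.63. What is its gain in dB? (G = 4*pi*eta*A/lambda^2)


G_linear = 4*pi*0.63*9.23/0.085^2 = 10113.8
G_dB = 10*log10(10113.8) = 40.0 dB

40.0 dB


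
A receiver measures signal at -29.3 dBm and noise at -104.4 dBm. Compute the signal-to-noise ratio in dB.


SNR = -29.3 - (-104.4) = 75.1 dB

75.1 dB


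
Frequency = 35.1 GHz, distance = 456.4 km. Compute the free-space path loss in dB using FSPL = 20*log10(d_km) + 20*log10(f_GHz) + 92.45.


20*log10(456.4) = 53.19
20*log10(35.1) = 30.91
FSPL = 176.5 dB

176.5 dB


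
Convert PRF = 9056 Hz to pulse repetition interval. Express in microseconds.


PRI = 1/9056 = 0.000110424 s = 110.4 us

110.4 us


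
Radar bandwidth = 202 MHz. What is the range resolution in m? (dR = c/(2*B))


dR = 3e8 / (2 * 202000000.0) = 0.74 m

0.74 m


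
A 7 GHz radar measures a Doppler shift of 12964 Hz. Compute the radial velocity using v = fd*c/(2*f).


v = 12964 * 3e8 / (2 * 7000000000.0) = 277.8 m/s

277.8 m/s


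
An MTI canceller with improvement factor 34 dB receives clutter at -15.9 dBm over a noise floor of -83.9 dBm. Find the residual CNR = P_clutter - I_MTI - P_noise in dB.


CNR = -15.9 - 34 - (-83.9) = 34.0 dB

34.0 dB


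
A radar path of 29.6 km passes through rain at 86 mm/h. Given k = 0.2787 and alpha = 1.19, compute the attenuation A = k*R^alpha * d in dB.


gamma = 0.2787 * 86^1.19 = 55.871474 dB/km
A = 55.871474 * 29.6 = 1653.8 dB

1653.8 dB


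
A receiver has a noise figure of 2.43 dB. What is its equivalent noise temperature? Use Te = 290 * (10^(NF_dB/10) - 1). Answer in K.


NF_lin = 10^(2.43/10) = 1.749847
Te = 290 * (1.749847 - 1) = 217.5 K

217.5 K


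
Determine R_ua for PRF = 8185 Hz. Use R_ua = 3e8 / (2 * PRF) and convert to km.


R_ua = 3e8 / (2 * 8185) = 18326.2 m = 18.3 km

18.3 km


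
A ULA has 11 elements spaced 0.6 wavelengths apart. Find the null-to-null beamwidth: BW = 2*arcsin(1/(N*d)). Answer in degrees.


1/(N*d) = 1/(11*0.6) = 0.151515
BW = 2*arcsin(0.151515) = 17.4 degrees

17.4 degrees


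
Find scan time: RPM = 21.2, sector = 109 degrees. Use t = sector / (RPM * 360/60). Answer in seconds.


t = 109 / (21.2 * 360) * 60 = 0.86 s

0.86 s


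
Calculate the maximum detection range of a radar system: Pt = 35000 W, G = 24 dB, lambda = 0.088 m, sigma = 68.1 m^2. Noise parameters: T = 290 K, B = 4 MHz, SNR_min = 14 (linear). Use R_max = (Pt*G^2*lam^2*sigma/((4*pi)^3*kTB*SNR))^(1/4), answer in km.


G_lin = 10^(24/10) = 251.188643
R^4 = 35000 * 251.188643^2 * 0.088^2 * 68.1 / ((4*pi)^3 * 1.38e-23 * 290 * 4000000.0 * 14)
R^4 = 2.6187e18 m^4
R_max = (2.6187e18)^(1/4) = 40227.4 m = 40.2 km

40.2 km


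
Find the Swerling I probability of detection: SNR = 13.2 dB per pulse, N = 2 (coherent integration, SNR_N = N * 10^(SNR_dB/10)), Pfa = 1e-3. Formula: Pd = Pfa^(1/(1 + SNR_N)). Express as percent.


SNR_lin = 10^(13.2/10) = 20.89296
SNR_N = 2 * 20.89296 = 41.78592
1/(1 + SNR_N) = 1/42.78592 = 0.0233722
Pd = (1e-3)^0.0233722 = 0.85091
Pd = 85.1%

85.1%


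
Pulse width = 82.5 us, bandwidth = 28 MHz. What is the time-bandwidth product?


TBP = 82.5 * 28 = 2310.0

2310.0


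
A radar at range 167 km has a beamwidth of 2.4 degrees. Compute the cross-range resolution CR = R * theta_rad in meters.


BW_rad = 0.041887902
CR = 167000 * 0.041887902 = 6995.3 m

6995.3 m


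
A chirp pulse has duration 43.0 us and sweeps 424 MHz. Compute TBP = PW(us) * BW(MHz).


TBP = 43.0 * 424 = 18232.0

18232.0


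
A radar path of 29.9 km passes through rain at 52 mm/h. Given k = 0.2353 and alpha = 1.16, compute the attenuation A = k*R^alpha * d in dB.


gamma = 0.2353 * 52^1.16 = 23.024267 dB/km
A = 23.024267 * 29.9 = 688.43 dB

688.43 dB


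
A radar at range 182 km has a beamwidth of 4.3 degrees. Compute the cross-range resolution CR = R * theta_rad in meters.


BW_rad = 0.075049158
CR = 182000 * 0.075049158 = 13658.9 m

13658.9 m


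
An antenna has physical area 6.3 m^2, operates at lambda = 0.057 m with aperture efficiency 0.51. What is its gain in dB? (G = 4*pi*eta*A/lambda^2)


G_linear = 4*pi*0.51*6.3/0.057^2 = 12427.13
G_dB = 10*log10(12427.13) = 40.9 dB

40.9 dB


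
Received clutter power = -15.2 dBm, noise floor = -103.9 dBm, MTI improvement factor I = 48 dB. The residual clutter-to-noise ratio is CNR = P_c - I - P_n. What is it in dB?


CNR = -15.2 - 48 - (-103.9) = 40.7 dB

40.7 dB


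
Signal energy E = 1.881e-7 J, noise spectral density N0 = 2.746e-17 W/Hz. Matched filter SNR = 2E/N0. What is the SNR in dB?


SNR_lin = 2 * 1.881e-7 / 2.746e-17 = 1.37e10
SNR_dB = 10*log10(1.37e10) = 101.4 dB

101.4 dB


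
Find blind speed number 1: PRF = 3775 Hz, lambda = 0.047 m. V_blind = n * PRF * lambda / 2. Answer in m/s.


V_blind = 1 * 3775 * 0.047 / 2 = 88.7 m/s

88.7 m/s


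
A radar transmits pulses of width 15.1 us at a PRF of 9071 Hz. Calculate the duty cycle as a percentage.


DC = 15.1e-6 * 9071 * 100 = 13.7%

13.7%


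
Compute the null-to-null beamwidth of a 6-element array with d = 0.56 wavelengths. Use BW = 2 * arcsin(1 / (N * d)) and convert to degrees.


1/(N*d) = 1/(6*0.56) = 0.297619
BW = 2*arcsin(0.297619) = 34.6 degrees

34.6 degrees
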